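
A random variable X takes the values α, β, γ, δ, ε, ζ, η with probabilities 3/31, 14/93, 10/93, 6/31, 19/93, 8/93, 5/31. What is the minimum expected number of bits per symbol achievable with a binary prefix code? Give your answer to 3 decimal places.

Repeatedly combine the two least-probable nodes; the expected code length is the sum of the merged weights.
merge 8/93 + 3/31 → 17/93
merge 10/93 + 14/93 → 8/31
merge 5/31 + 17/93 → 32/93
merge 6/31 + 19/93 → 37/93
merge 8/31 + 32/93 → 56/93
merge 37/93 + 56/93 → 1
L = 17/93 + 8/31 + 32/93 + 37/93 + 56/93 + 1 = 259/93 ≈ 2.785 bits/symbol.

2.785 bits/symbol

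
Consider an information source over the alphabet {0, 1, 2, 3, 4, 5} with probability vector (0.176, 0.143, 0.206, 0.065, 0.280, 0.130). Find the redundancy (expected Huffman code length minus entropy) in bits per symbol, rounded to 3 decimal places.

0.049 bits

Entropy H = −Σ p log₂ p ≈ 2.4651 bits.
Huffman merges: 13/200+13/100→39/200; 143/1000+22/125→319/1000; 39/200+103/500→401/1000; 7/25+319/1000→599/1000; 401/1000+599/1000→1. L = 1257/500 ≈ 2.5140.
L − H = 2.5140 − 2.4651 = 0.049 bits.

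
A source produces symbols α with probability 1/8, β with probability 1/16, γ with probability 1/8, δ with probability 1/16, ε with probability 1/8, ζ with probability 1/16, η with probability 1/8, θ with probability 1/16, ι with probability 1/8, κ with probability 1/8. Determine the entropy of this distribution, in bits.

3.25 bits

Each probability is a power of 1/2, so log₂(1/p) is an integer.
H = Σ p·log₂(1/p) = 1/8·3 + 1/16·4 + 1/8·3 + 1/16·4 + 1/8·3 + 1/16·4 + 1/8·3 + 1/16·4 + 1/8·3 + 1/8·3 = 3.25 bits.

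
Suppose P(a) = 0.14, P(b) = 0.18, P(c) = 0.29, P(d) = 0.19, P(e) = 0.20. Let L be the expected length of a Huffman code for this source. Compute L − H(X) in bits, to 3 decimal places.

0.040 bits

Entropy H = −Σ p log₂ p ≈ 2.2799 bits.
Huffman merges: 7/50+9/50→8/25; 19/100+1/5→39/100; 29/100+8/25→61/100; 39/100+61/100→1. L = 58/25 ≈ 2.3200.
L − H = 2.3200 − 2.2799 = 0.040 bits.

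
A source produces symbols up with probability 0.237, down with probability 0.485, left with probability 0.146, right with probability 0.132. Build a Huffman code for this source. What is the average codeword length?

Repeatedly combine the two least-probable nodes; the expected code length is the sum of the merged weights.
merge 33/250 + 73/500 → 139/500
merge 237/1000 + 139/500 → 103/200
merge 97/200 + 103/200 → 1
L = 139/500 + 103/200 + 1 = 1793/1000 = 1.793 bits/symbol.

1.793 bits/symbol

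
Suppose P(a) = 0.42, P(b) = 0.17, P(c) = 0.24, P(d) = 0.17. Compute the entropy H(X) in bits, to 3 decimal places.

1.889 bits

H = −Σ pᵢ log₂ pᵢ.
−0.42·log₂(0.42) = 0.5256
−0.17·log₂(0.17) = 0.4346
−0.24·log₂(0.24) = 0.4941
−0.17·log₂(0.17) = 0.4346
Sum ≈ 1.8890 → 1.889 bits.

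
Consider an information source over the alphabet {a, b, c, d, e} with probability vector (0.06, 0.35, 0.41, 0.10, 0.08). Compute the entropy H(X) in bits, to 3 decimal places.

1.925 bits

H = −Σ pᵢ log₂ pᵢ.
−0.06·log₂(0.06) = 0.2435
−0.35·log₂(0.35) = 0.5301
−0.41·log₂(0.41) = 0.5274
−0.10·log₂(0.10) = 0.3322
−0.08·log₂(0.08) = 0.2915
Sum ≈ 1.9247 → 1.925 bits.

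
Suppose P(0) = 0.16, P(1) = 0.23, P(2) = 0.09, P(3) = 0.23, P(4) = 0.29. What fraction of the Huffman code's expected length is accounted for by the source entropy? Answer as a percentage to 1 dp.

99.1%

Entropy H = −Σ p log₂ p ≈ 2.2289 bits.
Huffman merges: 9/100+4/25→1/4; 23/100+23/100→23/50; 1/4+29/100→27/50; 23/50+27/50→1. L = 9/4 ≈ 2.2500.
Efficiency = H/L = 2.2289/2.2500 = 99.1%.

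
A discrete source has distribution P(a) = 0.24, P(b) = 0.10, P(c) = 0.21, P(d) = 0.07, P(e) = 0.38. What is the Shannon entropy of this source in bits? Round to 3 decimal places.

H = −Σ pᵢ log₂ pᵢ.
−0.24·log₂(0.24) = 0.4941
−0.10·log₂(0.10) = 0.3322
−0.21·log₂(0.21) = 0.4728
−0.07·log₂(0.07) = 0.2686
−0.38·log₂(0.38) = 0.5305
Sum ≈ 2.0982 → 2.098 bits.

2.098 bits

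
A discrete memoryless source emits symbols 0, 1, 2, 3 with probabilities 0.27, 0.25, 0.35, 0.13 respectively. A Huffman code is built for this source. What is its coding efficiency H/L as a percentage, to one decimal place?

96.1%

Entropy H = −Σ p log₂ p ≈ 1.9228 bits.
Huffman merges: 13/100+1/4→19/50; 27/100+7/20→31/50; 19/50+31/50→1. L = 2 ≈ 2.0000.
Efficiency = H/L = 1.9228/2.0000 = 96.1%.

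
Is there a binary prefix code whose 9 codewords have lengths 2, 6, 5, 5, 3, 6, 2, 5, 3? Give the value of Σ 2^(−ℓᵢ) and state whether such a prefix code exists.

With common denominator 2^6 = 64: Σ 2^(−ℓᵢ) = 16/64 + 1/64 + 2/64 + 2/64 + 8/64 + 1/64 + 16/64 + 2/64 + 8/64 = 56/64 = 0.875.
Kraft's inequality requires Σ ≤ 1; here Σ = 0.875 ≤ 1, so such a prefix code exists.

0.875; yes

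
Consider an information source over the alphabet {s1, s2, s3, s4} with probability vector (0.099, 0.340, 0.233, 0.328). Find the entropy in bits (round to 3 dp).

H = −Σ pᵢ log₂ pᵢ.
−0.099·log₂(0.099) = 0.3303
−0.340·log₂(0.340) = 0.5292
−0.233·log₂(0.233) = 0.4897
−0.328·log₂(0.328) = 0.5275
Sum ≈ 1.8767 → 1.877 bits.

1.877 bits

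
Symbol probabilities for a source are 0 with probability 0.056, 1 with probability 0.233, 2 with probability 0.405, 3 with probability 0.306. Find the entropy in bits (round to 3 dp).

1.773 bits

H = −Σ pᵢ log₂ pᵢ.
−0.056·log₂(0.056) = 0.2329
−0.233·log₂(0.233) = 0.4897
−0.405·log₂(0.405) = 0.5281
−0.306·log₂(0.306) = 0.5228
Sum ≈ 1.7734 → 1.773 bits.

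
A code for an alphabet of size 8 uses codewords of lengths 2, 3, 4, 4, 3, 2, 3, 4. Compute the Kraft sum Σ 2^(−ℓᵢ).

With common denominator 2^4 = 16: Σ 2^(−ℓᵢ) = 4/16 + 2/16 + 1/16 + 1/16 + 2/16 + 4/16 + 2/16 + 1/16 = 17/16 = 1.0625.

1.0625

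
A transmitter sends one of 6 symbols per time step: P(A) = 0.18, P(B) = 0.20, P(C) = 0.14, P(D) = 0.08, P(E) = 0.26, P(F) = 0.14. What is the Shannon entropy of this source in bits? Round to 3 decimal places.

2.501 bits

H = −Σ pᵢ log₂ pᵢ.
−0.18·log₂(0.18) = 0.4453
−0.20·log₂(0.20) = 0.4644
−0.14·log₂(0.14) = 0.3971
−0.08·log₂(0.08) = 0.2915
−0.26·log₂(0.26) = 0.5053
−0.14·log₂(0.14) = 0.3971
Sum ≈ 2.5007 → 2.501 bits.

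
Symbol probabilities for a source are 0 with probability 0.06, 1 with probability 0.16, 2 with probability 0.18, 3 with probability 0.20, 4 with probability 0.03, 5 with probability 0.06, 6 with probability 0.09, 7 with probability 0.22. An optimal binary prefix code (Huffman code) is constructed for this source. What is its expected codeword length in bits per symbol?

Repeatedly combine the two least-probable nodes; the expected code length is the sum of the merged weights.
merge 3/100 + 3/50 → 9/100
merge 3/50 + 9/100 → 3/20
merge 9/100 + 3/20 → 6/25
merge 4/25 + 9/50 → 17/50
merge 1/5 + 11/50 → 21/50
merge 6/25 + 17/50 → 29/50
merge 21/50 + 29/50 → 1
L = 9/100 + 3/20 + 6/25 + 17/50 + 21/50 + 29/50 + 1 = 141/50 = 2.82 bits/symbol.

2.82 bits/symbol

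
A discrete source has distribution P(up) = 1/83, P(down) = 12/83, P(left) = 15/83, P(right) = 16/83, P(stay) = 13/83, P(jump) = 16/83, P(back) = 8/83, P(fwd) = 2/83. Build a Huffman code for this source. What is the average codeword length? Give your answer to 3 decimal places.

Repeatedly combine the two least-probable nodes; the expected code length is the sum of the merged weights.
merge 1/83 + 2/83 → 3/83
merge 3/83 + 8/83 → 11/83
merge 11/83 + 12/83 → 23/83
merge 13/83 + 15/83 → 28/83
merge 16/83 + 16/83 → 32/83
merge 23/83 + 28/83 → 51/83
merge 32/83 + 51/83 → 1
L = 3/83 + 11/83 + 23/83 + 28/83 + 32/83 + 51/83 + 1 = 231/83 ≈ 2.783 bits/symbol.

2.783 bits/symbol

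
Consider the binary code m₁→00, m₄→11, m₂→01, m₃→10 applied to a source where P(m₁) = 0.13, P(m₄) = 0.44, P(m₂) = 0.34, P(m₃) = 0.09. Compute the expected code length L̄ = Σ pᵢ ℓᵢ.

L̄ = Σ pᵢ·ℓᵢ = 0.13·2 + 0.44·2 + 0.34·2 + 0.09·2 = 2 bits/symbol.

2 bits/symbol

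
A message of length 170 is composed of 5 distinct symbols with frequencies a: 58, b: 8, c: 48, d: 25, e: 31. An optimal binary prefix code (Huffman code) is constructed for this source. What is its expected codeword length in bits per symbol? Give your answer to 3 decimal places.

Probabilities are the counts divided by 170.
Repeatedly combine the two least-probable nodes; the expected code length is the sum of the merged weights.
merge 4/85 + 5/34 → 33/170
merge 31/170 + 33/170 → 32/85
merge 24/85 + 29/85 → 53/85
merge 32/85 + 53/85 → 1
L = 33/170 + 32/85 + 53/85 + 1 = 373/170 ≈ 2.194 bits/symbol.

2.194 bits/symbol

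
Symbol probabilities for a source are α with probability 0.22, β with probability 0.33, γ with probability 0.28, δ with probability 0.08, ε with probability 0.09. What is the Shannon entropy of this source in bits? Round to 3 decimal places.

H = −Σ pᵢ log₂ pᵢ.
−0.22·log₂(0.22) = 0.4806
−0.33·log₂(0.33) = 0.5278
−0.28·log₂(0.28) = 0.5142
−0.08·log₂(0.08) = 0.2915
−0.09·log₂(0.09) = 0.3127
Sum ≈ 2.1268 → 2.127 bits.

2.127 bits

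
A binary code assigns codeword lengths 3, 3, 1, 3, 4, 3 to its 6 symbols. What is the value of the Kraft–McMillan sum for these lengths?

1.0625

With common denominator 2^4 = 16: Σ 2^(−ℓᵢ) = 2/16 + 2/16 + 8/16 + 2/16 + 1/16 + 2/16 = 17/16 = 1.0625.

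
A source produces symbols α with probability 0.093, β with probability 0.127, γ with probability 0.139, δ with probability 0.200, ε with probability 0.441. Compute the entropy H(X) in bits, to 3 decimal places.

2.078 bits

H = −Σ pᵢ log₂ pᵢ.
−0.093·log₂(0.093) = 0.3187
−0.127·log₂(0.127) = 0.3781
−0.139·log₂(0.139) = 0.3957
−0.200·log₂(0.200) = 0.4644
−0.441·log₂(0.441) = 0.5209
Sum ≈ 2.0778 → 2.078 bits.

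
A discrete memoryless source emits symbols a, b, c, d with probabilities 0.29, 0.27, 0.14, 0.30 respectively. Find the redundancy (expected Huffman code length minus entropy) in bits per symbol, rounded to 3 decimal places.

Entropy H = −Σ p log₂ p ≈ 1.9461 bits.
Huffman merges: 7/50+27/100→41/100; 29/100+3/10→59/100; 41/100+59/100→1. L = 2 ≈ 2.0000.
L − H = 2.0000 − 1.9461 = 0.054 bits.

0.054 bits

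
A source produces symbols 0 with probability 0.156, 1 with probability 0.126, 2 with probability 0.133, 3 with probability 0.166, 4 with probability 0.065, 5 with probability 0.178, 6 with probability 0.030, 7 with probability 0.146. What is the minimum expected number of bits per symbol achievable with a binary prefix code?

2.917 bits/symbol

Repeatedly combine the two least-probable nodes; the expected code length is the sum of the merged weights.
merge 3/100 + 13/200 → 19/200
merge 19/200 + 63/500 → 221/1000
merge 133/1000 + 73/500 → 279/1000
merge 39/250 + 83/500 → 161/500
merge 89/500 + 221/1000 → 399/1000
merge 279/1000 + 161/500 → 601/1000
merge 399/1000 + 601/1000 → 1
L = 19/200 + 221/1000 + 279/1000 + 161/500 + 399/1000 + 601/1000 + 1 = 2917/1000 = 2.917 bits/symbol.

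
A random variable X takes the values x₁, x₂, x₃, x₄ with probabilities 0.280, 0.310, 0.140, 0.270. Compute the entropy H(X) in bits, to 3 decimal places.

1.945 bits

H = −Σ pᵢ log₂ pᵢ.
−0.280·log₂(0.280) = 0.5142
−0.310·log₂(0.310) = 0.5238
−0.140·log₂(0.140) = 0.3971
−0.270·log₂(0.270) = 0.5100
Sum ≈ 1.9451 → 1.945 bits.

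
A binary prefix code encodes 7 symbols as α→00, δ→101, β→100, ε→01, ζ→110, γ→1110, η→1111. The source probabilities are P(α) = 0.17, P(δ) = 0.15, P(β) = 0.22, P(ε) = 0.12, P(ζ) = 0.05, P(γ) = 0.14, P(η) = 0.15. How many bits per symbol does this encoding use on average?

L̄ = Σ pᵢ·ℓᵢ = 0.17·2 + 0.15·3 + 0.22·3 + 0.12·2 + 0.05·3 + 0.14·4 + 0.15·4 = 3 bits/symbol.

3 bits/symbol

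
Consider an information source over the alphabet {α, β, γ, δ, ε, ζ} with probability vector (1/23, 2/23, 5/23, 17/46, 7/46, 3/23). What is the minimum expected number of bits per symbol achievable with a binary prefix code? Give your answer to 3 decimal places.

Repeatedly combine the two least-probable nodes; the expected code length is the sum of the merged weights.
merge 1/23 + 2/23 → 3/23
merge 3/23 + 3/23 → 6/23
merge 7/46 + 5/23 → 17/46
merge 6/23 + 17/46 → 29/46
merge 17/46 + 29/46 → 1
L = 3/23 + 6/23 + 17/46 + 29/46 + 1 = 55/23 ≈ 2.391 bits/symbol.

2.391 bits/symbol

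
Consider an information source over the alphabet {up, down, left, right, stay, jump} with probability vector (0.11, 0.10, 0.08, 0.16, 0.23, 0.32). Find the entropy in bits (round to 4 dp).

H = −Σ pᵢ log₂ pᵢ.
−0.11·log₂(0.11) = 0.3503
−0.10·log₂(0.10) = 0.3322
−0.08·log₂(0.08) = 0.2915
−0.16·log₂(0.16) = 0.4230
−0.23·log₂(0.23) = 0.4877
−0.32·log₂(0.32) = 0.5260
Sum ≈ 2.4107 → 2.4107 bits.

2.4107 bits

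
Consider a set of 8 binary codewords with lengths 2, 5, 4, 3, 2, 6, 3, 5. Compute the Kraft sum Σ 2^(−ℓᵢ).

With common denominator 2^6 = 64: Σ 2^(−ℓᵢ) = 16/64 + 2/64 + 4/64 + 8/64 + 16/64 + 1/64 + 8/64 + 2/64 = 57/64 = 0.890625.

0.890625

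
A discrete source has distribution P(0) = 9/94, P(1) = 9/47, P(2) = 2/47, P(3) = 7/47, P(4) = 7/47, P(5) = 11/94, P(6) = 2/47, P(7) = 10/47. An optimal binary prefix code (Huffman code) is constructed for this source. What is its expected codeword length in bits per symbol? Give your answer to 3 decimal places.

2.862 bits/symbol

Repeatedly combine the two least-probable nodes; the expected code length is the sum of the merged weights.
merge 2/47 + 2/47 → 4/47
merge 4/47 + 9/94 → 17/94
merge 11/94 + 7/47 → 25/94
merge 7/47 + 17/94 → 31/94
merge 9/47 + 10/47 → 19/47
merge 25/94 + 31/94 → 28/47
merge 19/47 + 28/47 → 1
L = 4/47 + 17/94 + 25/94 + 31/94 + 19/47 + 28/47 + 1 = 269/94 ≈ 2.862 bits/symbol.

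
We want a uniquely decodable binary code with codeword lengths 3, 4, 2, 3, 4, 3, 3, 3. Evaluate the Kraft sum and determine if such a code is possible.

1; yes

With common denominator 2^4 = 16: Σ 2^(−ℓᵢ) = 2/16 + 1/16 + 4/16 + 2/16 + 1/16 + 2/16 + 2/16 + 2/16 = 16/16 = 1.
Kraft's inequality requires Σ ≤ 1; here Σ = 1 ≤ 1, so such a prefix code exists.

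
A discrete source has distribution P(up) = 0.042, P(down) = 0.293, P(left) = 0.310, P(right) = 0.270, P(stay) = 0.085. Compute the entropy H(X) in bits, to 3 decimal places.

2.047 bits

H = −Σ pᵢ log₂ pᵢ.
−0.042·log₂(0.042) = 0.1921
−0.293·log₂(0.293) = 0.5189
−0.310·log₂(0.310) = 0.5238
−0.270·log₂(0.270) = 0.5100
−0.085·log₂(0.085) = 0.3023
Sum ≈ 2.0471 → 2.047 bits.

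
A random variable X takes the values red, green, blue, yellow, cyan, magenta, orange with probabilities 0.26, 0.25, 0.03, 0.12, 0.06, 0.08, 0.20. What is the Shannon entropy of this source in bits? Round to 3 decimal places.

H = −Σ pᵢ log₂ pᵢ.
−0.26·log₂(0.26) = 0.5053
−0.25·log₂(0.25) = 0.5000
−0.03·log₂(0.03) = 0.1518
−0.12·log₂(0.12) = 0.3671
−0.06·log₂(0.06) = 0.2435
−0.08·log₂(0.08) = 0.2915
−0.20·log₂(0.20) = 0.4644
Sum ≈ 2.5236 → 2.524 bits.

2.524 bits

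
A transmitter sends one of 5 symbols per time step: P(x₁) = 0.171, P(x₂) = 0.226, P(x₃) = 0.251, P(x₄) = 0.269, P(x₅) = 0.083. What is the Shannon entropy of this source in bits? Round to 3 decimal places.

2.229 bits

H = −Σ pᵢ log₂ pᵢ.
−0.171·log₂(0.171) = 0.4357
−0.226·log₂(0.226) = 0.4849
−0.251·log₂(0.251) = 0.5006
−0.269·log₂(0.269) = 0.5096
−0.083·log₂(0.083) = 0.2980
Sum ≈ 2.2288 → 2.229 bits.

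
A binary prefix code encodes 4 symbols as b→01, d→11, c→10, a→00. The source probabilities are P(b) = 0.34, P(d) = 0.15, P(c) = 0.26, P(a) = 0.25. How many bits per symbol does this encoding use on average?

L̄ = Σ pᵢ·ℓᵢ = 0.34·2 + 0.15·2 + 0.26·2 + 0.25·2 = 2 bits/symbol.

2 bits/symbol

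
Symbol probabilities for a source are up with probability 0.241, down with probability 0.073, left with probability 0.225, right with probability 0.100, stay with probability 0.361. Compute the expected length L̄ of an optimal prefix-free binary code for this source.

2.173 bits/symbol

Repeatedly combine the two least-probable nodes; the expected code length is the sum of the merged weights.
merge 73/1000 + 1/10 → 173/1000
merge 173/1000 + 9/40 → 199/500
merge 241/1000 + 361/1000 → 301/500
merge 199/500 + 301/500 → 1
L = 173/1000 + 199/500 + 301/500 + 1 = 2173/1000 = 2.173 bits/symbol.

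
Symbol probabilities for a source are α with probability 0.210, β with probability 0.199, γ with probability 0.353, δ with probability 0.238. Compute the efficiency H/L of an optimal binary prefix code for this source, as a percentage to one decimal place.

Entropy H = −Σ p log₂ p ≈ 1.9595 bits.
Huffman merges: 199/1000+21/100→409/1000; 119/500+353/1000→591/1000; 409/1000+591/1000→1. L = 2 ≈ 2.0000.
Efficiency = H/L = 1.9595/2.0000 = 98.0%.

98.0%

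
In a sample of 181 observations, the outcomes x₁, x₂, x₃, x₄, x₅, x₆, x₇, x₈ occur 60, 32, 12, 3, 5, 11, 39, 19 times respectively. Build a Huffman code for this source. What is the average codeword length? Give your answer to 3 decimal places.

2.597 bits/symbol

Probabilities are the counts divided by 181.
Repeatedly combine the two least-probable nodes; the expected code length is the sum of the merged weights.
merge 3/181 + 5/181 → 8/181
merge 8/181 + 11/181 → 19/181
merge 12/181 + 19/181 → 31/181
merge 19/181 + 31/181 → 50/181
merge 32/181 + 39/181 → 71/181
merge 50/181 + 60/181 → 110/181
merge 71/181 + 110/181 → 1
L = 8/181 + 19/181 + 31/181 + 50/181 + 71/181 + 110/181 + 1 = 470/181 ≈ 2.597 bits/symbol.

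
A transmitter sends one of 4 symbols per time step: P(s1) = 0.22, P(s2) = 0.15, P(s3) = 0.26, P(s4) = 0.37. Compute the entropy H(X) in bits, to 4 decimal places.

H = −Σ pᵢ log₂ pᵢ.
−0.22·log₂(0.22) = 0.4806
−0.15·log₂(0.15) = 0.4105
−0.26·log₂(0.26) = 0.5053
−0.37·log₂(0.37) = 0.5307
Sum ≈ 1.9271 → 1.9271 bits.

1.9271 bits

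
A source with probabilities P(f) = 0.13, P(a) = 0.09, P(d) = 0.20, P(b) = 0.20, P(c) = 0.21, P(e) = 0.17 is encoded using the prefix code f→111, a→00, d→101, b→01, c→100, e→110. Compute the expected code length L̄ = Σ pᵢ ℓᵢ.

2.71 bits/symbol

L̄ = Σ pᵢ·ℓᵢ = 0.13·3 + 0.09·2 + 0.20·3 + 0.20·2 + 0.21·3 + 0.17·3 = 2.71 bits/symbol.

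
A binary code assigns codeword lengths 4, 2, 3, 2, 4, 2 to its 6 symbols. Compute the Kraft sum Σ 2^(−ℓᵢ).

With common denominator 2^4 = 16: Σ 2^(−ℓᵢ) = 1/16 + 4/16 + 2/16 + 4/16 + 1/16 + 4/16 = 16/16 = 1.

1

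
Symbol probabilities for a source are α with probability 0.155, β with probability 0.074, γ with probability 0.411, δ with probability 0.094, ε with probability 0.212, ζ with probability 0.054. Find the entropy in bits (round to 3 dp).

2.245 bits

H = −Σ pᵢ log₂ pᵢ.
−0.155·log₂(0.155) = 0.4169
−0.074·log₂(0.074) = 0.2780
−0.411·log₂(0.411) = 0.5272
−0.094·log₂(0.094) = 0.3207
−0.212·log₂(0.212) = 0.4744
−0.054·log₂(0.054) = 0.2274
Sum ≈ 2.2446 → 2.245 bits.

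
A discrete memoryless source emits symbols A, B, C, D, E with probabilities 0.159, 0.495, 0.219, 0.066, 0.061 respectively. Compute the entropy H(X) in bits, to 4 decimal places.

1.9088 bits

H = −Σ pᵢ log₂ pᵢ.
−0.159·log₂(0.159) = 0.4218
−0.495·log₂(0.495) = 0.5022
−0.219·log₂(0.219) = 0.4798
−0.066·log₂(0.066) = 0.2588
−0.061·log₂(0.061) = 0.2461
Sum ≈ 1.9088 → 1.9088 bits.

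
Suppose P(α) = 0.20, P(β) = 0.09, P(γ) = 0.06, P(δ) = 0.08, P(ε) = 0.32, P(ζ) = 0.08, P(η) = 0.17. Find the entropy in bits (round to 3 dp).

2.564 bits

H = −Σ pᵢ log₂ pᵢ.
−0.20·log₂(0.20) = 0.4644
−0.09·log₂(0.09) = 0.3127
−0.06·log₂(0.06) = 0.2435
−0.08·log₂(0.08) = 0.2915
−0.32·log₂(0.32) = 0.5260
−0.08·log₂(0.08) = 0.2915
−0.17·log₂(0.17) = 0.4346
Sum ≈ 2.5642 → 2.564 bits.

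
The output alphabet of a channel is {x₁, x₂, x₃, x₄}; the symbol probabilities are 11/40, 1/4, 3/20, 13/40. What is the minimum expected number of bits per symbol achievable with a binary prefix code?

Repeatedly combine the two least-probable nodes; the expected code length is the sum of the merged weights.
merge 3/20 + 1/4 → 2/5
merge 11/40 + 13/40 → 3/5
merge 2/5 + 3/5 → 1
L = 2/5 + 3/5 + 1 = 2 bits/symbol.

2 bits/symbol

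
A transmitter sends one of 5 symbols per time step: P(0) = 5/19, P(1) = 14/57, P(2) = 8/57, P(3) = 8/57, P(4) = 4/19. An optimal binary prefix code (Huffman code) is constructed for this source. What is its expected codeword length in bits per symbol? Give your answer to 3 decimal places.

2.281 bits/symbol

Repeatedly combine the two least-probable nodes; the expected code length is the sum of the merged weights.
merge 8/57 + 8/57 → 16/57
merge 4/19 + 14/57 → 26/57
merge 5/19 + 16/57 → 31/57
merge 26/57 + 31/57 → 1
L = 16/57 + 26/57 + 31/57 + 1 = 130/57 ≈ 2.281 bits/symbol.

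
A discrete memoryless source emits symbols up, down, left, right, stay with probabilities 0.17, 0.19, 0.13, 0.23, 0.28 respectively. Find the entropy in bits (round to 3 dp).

H = −Σ pᵢ log₂ pᵢ.
−0.17·log₂(0.17) = 0.4346
−0.19·log₂(0.19) = 0.4552
−0.13·log₂(0.13) = 0.3826
−0.23·log₂(0.23) = 0.4877
−0.28·log₂(0.28) = 0.5142
Sum ≈ 2.2743 → 2.274 bits.

2.274 bits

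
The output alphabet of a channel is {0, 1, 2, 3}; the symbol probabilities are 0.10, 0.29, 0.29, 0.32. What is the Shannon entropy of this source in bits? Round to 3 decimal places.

H = −Σ pᵢ log₂ pᵢ.
−0.10·log₂(0.10) = 0.3322
−0.29·log₂(0.29) = 0.5179
−0.29·log₂(0.29) = 0.5179
−0.32·log₂(0.32) = 0.5260
Sum ≈ 1.8940 → 1.894 bits.

1.894 bits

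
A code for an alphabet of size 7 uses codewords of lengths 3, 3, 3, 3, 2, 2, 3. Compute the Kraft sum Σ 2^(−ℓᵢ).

1.125

With common denominator 2^3 = 8: Σ 2^(−ℓᵢ) = 1/8 + 1/8 + 1/8 + 1/8 + 2/8 + 2/8 + 1/8 = 9/8 = 1.125.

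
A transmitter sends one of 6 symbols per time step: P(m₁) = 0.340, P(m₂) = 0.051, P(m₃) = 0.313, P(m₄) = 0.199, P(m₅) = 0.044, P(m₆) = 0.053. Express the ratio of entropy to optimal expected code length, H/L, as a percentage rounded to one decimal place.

Entropy H = −Σ p log₂ p ≈ 2.1590 bits.
Huffman merges: 11/250+51/1000→19/200; 53/1000+19/200→37/250; 37/250+199/1000→347/1000; 313/1000+17/50→653/1000; 347/1000+653/1000→1. L = 2243/1000 ≈ 2.2430.
Efficiency = H/L = 2.1590/2.2430 = 96.3%.

96.3%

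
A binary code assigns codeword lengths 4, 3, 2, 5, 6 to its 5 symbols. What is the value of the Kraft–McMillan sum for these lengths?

0.484375

With common denominator 2^6 = 64: Σ 2^(−ℓᵢ) = 4/64 + 8/64 + 16/64 + 2/64 + 1/64 = 31/64 = 0.484375.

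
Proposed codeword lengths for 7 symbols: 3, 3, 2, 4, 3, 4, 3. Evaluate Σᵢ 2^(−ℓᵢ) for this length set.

0.875

With common denominator 2^4 = 16: Σ 2^(−ℓᵢ) = 2/16 + 2/16 + 4/16 + 1/16 + 2/16 + 1/16 + 2/16 = 14/16 = 0.875.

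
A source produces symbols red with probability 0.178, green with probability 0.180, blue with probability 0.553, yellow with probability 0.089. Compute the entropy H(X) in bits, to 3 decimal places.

H = −Σ pᵢ log₂ pᵢ.
−0.178·log₂(0.178) = 0.4432
−0.180·log₂(0.180) = 0.4453
−0.553·log₂(0.553) = 0.4726
−0.089·log₂(0.089) = 0.3106
Sum ≈ 1.6718 → 1.672 bits.

1.672 bits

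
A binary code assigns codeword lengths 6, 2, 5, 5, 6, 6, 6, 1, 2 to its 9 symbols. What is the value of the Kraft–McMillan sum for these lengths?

1.125

With common denominator 2^6 = 64: Σ 2^(−ℓᵢ) = 1/64 + 16/64 + 2/64 + 2/64 + 1/64 + 1/64 + 1/64 + 32/64 + 16/64 = 72/64 = 1.125.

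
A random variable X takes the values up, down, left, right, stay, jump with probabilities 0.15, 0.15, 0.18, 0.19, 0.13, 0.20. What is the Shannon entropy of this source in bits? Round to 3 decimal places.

H = −Σ pᵢ log₂ pᵢ.
−0.15·log₂(0.15) = 0.4105
−0.15·log₂(0.15) = 0.4105
−0.18·log₂(0.18) = 0.4453
−0.19·log₂(0.19) = 0.4552
−0.13·log₂(0.13) = 0.3826
−0.20·log₂(0.20) = 0.4644
Sum ≈ 2.5687 → 2.569 bits.

2.569 bits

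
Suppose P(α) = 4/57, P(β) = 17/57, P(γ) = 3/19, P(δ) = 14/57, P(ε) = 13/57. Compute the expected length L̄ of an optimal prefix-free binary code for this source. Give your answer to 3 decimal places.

2.228 bits/symbol

Repeatedly combine the two least-probable nodes; the expected code length is the sum of the merged weights.
merge 4/57 + 3/19 → 13/57
merge 13/57 + 13/57 → 26/57
merge 14/57 + 17/57 → 31/57
merge 26/57 + 31/57 → 1
L = 13/57 + 26/57 + 31/57 + 1 = 127/57 ≈ 2.228 bits/symbol.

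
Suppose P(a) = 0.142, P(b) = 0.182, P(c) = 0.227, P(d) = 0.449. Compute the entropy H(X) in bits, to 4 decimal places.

H = −Σ pᵢ log₂ pᵢ.
−0.142·log₂(0.142) = 0.3999
−0.182·log₂(0.182) = 0.4474
−0.227·log₂(0.227) = 0.4856
−0.449·log₂(0.449) = 0.5187
Sum ≈ 1.8515 → 1.8515 bits.

1.8515 bits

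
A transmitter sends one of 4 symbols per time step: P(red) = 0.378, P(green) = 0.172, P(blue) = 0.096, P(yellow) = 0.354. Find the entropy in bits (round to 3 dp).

H = −Σ pᵢ log₂ pᵢ.
−0.378·log₂(0.378) = 0.5305
−0.172·log₂(0.172) = 0.4368
−0.096·log₂(0.096) = 0.3246
−0.354·log₂(0.354) = 0.5304
Sum ≈ 1.8223 → 1.822 bits.

1.822 bits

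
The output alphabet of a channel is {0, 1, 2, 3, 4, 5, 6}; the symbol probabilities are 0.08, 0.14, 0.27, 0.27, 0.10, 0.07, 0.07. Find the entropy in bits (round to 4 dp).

2.5780 bits

H = −Σ pᵢ log₂ pᵢ.
−0.08·log₂(0.08) = 0.2915
−0.14·log₂(0.14) = 0.3971
−0.27·log₂(0.27) = 0.5100
−0.27·log₂(0.27) = 0.5100
−0.10·log₂(0.10) = 0.3322
−0.07·log₂(0.07) = 0.2686
−0.07·log₂(0.07) = 0.2686
Sum ≈ 2.5780 → 2.5780 bits.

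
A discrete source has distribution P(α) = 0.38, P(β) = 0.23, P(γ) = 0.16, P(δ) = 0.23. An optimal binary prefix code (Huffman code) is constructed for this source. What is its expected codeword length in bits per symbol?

Repeatedly combine the two least-probable nodes; the expected code length is the sum of the merged weights.
merge 4/25 + 23/100 → 39/100
merge 23/100 + 19/50 → 61/100
merge 39/100 + 61/100 → 1
L = 39/100 + 61/100 + 1 = 2 bits/symbol.

2 bits/symbol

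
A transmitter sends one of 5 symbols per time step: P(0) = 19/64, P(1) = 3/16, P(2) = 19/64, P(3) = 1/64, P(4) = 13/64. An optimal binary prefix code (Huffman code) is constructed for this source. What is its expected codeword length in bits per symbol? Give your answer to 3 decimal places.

Repeatedly combine the two least-probable nodes; the expected code length is the sum of the merged weights.
merge 1/64 + 3/16 → 13/64
merge 13/64 + 13/64 → 13/32
merge 19/64 + 19/64 → 19/32
merge 13/32 + 19/32 → 1
L = 13/64 + 13/32 + 19/32 + 1 = 141/64 ≈ 2.203 bits/symbol.

2.203 bits/symbol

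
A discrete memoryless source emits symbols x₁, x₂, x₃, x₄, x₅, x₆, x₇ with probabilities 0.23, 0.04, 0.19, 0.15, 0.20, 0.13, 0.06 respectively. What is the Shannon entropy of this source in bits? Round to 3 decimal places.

2.630 bits

H = −Σ pᵢ log₂ pᵢ.
−0.23·log₂(0.23) = 0.4877
−0.04·log₂(0.04) = 0.1858
−0.19·log₂(0.19) = 0.4552
−0.15·log₂(0.15) = 0.4105
−0.20·log₂(0.20) = 0.4644
−0.13·log₂(0.13) = 0.3826
−0.06·log₂(0.06) = 0.2435
Sum ≈ 2.6298 → 2.630 bits.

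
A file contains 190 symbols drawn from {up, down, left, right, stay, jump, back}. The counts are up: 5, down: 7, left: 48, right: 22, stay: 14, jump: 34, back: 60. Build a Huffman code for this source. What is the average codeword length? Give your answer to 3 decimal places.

2.453 bits/symbol

Probabilities are the counts divided by 190.
Repeatedly combine the two least-probable nodes; the expected code length is the sum of the merged weights.
merge 1/38 + 7/190 → 6/95
merge 6/95 + 7/95 → 13/95
merge 11/95 + 13/95 → 24/95
merge 17/95 + 24/95 → 41/95
merge 24/95 + 6/19 → 54/95
merge 41/95 + 54/95 → 1
L = 6/95 + 13/95 + 24/95 + 41/95 + 54/95 + 1 = 233/95 ≈ 2.453 bits/symbol.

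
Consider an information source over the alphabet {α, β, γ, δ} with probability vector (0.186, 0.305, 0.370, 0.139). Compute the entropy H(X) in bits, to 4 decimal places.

H = −Σ pᵢ log₂ pᵢ.
−0.186·log₂(0.186) = 0.4514
−0.305·log₂(0.305) = 0.5225
−0.370·log₂(0.370) = 0.5307
−0.139·log₂(0.139) = 0.3957
Sum ≈ 1.9003 → 1.9003 bits.

1.9003 bits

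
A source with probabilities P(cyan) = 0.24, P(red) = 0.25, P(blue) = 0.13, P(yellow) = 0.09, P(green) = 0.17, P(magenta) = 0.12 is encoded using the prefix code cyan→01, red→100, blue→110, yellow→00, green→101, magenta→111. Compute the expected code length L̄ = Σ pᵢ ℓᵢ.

L̄ = Σ pᵢ·ℓᵢ = 0.24·2 + 0.25·3 + 0.13·3 + 0.09·2 + 0.17·3 + 0.12·3 = 2.67 bits/symbol.

2.67 bits/symbol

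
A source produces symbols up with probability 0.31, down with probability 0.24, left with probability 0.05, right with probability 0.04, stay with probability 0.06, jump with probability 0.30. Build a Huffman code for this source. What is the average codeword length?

2.24 bits/symbol

Repeatedly combine the two least-probable nodes; the expected code length is the sum of the merged weights.
merge 1/25 + 1/20 → 9/100
merge 3/50 + 9/100 → 3/20
merge 3/20 + 6/25 → 39/100
merge 3/10 + 31/100 → 61/100
merge 39/100 + 61/100 → 1
L = 9/100 + 3/20 + 39/100 + 61/100 + 1 = 56/25 = 2.24 bits/symbol.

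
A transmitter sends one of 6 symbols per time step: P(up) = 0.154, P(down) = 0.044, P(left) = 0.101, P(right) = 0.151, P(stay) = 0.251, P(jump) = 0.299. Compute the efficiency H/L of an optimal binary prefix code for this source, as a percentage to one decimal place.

Entropy H = −Σ p log₂ p ≈ 2.3812 bits.
Huffman merges: 11/250+101/1000→29/200; 29/200+151/1000→37/125; 77/500+251/1000→81/200; 37/125+299/1000→119/200; 81/200+119/200→1. L = 2441/1000 ≈ 2.4410.
Efficiency = H/L = 2.3812/2.4410 = 97.5%.

97.5%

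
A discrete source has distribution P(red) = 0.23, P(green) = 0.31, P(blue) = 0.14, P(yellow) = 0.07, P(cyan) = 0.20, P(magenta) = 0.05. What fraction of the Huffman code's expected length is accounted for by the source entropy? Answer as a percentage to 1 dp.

Entropy H = −Σ p log₂ p ≈ 2.3576 bits.
Huffman merges: 1/20+7/100→3/25; 3/25+7/50→13/50; 1/5+23/100→43/100; 13/50+31/100→57/100; 43/100+57/100→1. L = 119/50 ≈ 2.3800.
Efficiency = H/L = 2.3576/2.3800 = 99.1%.

99.1%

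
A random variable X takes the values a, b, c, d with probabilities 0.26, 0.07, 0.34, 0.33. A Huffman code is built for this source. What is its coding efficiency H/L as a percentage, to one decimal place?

92.0%

Entropy H = −Σ p log₂ p ≈ 1.8308 bits.
Huffman merges: 7/100+13/50→33/100; 33/100+33/100→33/50; 17/50+33/50→1. L = 199/100 ≈ 1.9900.
Efficiency = H/L = 1.8308/1.9900 = 92.0%.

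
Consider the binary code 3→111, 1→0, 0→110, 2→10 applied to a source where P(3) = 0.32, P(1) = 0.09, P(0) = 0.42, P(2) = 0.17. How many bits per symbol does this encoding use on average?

2.65 bits/symbol

L̄ = Σ pᵢ·ℓᵢ = 0.32·3 + 0.09·1 + 0.42·3 + 0.17·2 = 2.65 bits/symbol.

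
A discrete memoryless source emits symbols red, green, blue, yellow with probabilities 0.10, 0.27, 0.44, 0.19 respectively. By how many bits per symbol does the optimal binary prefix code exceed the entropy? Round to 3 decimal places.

0.031 bits

Entropy H = −Σ p log₂ p ≈ 1.8186 bits.
Huffman merges: 1/10+19/100→29/100; 27/100+29/100→14/25; 11/25+14/25→1. L = 37/20 ≈ 1.8500.
L − H = 1.8500 − 1.8186 = 0.031 bits.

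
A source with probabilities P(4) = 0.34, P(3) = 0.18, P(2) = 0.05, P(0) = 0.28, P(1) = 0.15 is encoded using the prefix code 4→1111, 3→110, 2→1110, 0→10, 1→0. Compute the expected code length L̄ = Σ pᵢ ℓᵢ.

2.81 bits/symbol

L̄ = Σ pᵢ·ℓᵢ = 0.34·4 + 0.18·3 + 0.05·4 + 0.28·2 + 0.15·1 = 2.81 bits/symbol.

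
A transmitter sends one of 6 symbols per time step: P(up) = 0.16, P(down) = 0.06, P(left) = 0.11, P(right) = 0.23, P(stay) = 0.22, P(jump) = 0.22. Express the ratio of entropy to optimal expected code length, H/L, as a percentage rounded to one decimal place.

98.6%

Entropy H = −Σ p log₂ p ≈ 2.4657 bits.
Huffman merges: 3/50+11/100→17/100; 4/25+17/100→33/100; 11/50+11/50→11/25; 23/100+33/100→14/25; 11/25+14/25→1. L = 5/2 ≈ 2.5000.
Efficiency = H/L = 2.4657/2.5000 = 98.6%.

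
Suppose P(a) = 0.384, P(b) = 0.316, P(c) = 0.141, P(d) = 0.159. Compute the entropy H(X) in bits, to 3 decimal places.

1.876 bits

H = −Σ pᵢ log₂ pᵢ.
−0.384·log₂(0.384) = 0.5302
−0.316·log₂(0.316) = 0.5252
−0.141·log₂(0.141) = 0.3985
−0.159·log₂(0.159) = 0.4218
Sum ≈ 1.8757 → 1.876 bits.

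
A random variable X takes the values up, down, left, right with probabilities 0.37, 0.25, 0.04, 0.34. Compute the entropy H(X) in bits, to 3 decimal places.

1.746 bits

H = −Σ pᵢ log₂ pᵢ.
−0.37·log₂(0.37) = 0.5307
−0.25·log₂(0.25) = 0.5000
−0.04·log₂(0.04) = 0.1858
−0.34·log₂(0.34) = 0.5292
Sum ≈ 1.7457 → 1.746 bits.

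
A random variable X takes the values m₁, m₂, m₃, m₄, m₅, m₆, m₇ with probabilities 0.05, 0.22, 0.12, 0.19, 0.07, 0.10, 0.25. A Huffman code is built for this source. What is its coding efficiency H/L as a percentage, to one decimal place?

98.9%

Entropy H = −Σ p log₂ p ≈ 2.6197 bits.
Huffman merges: 1/20+7/100→3/25; 1/10+3/25→11/50; 3/25+19/100→31/100; 11/50+11/50→11/25; 1/4+31/100→14/25; 11/25+14/25→1. L = 53/20 ≈ 2.6500.
Efficiency = H/L = 2.6197/2.6500 = 98.9%.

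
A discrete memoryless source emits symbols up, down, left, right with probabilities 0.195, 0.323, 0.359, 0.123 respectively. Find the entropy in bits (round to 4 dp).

1.8890 bits

H = −Σ pᵢ log₂ pᵢ.
−0.195·log₂(0.195) = 0.4599
−0.323·log₂(0.323) = 0.5266
−0.359·log₂(0.359) = 0.5306
−0.123·log₂(0.123) = 0.3719
Sum ≈ 1.8890 → 1.8890 bits.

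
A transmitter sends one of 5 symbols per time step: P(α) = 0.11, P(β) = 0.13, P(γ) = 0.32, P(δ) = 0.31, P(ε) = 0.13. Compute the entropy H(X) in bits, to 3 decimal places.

H = −Σ pᵢ log₂ pᵢ.
−0.11·log₂(0.11) = 0.3503
−0.13·log₂(0.13) = 0.3826
−0.32·log₂(0.32) = 0.5260
−0.31·log₂(0.31) = 0.5238
−0.13·log₂(0.13) = 0.3826
Sum ≈ 2.1654 → 2.165 bits.

2.165 bits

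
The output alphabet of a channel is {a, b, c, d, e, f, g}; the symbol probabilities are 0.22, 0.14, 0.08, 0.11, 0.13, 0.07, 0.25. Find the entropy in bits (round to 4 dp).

2.6707 bits

H = −Σ pᵢ log₂ pᵢ.
−0.22·log₂(0.22) = 0.4806
−0.14·log₂(0.14) = 0.3971
−0.08·log₂(0.08) = 0.2915
−0.11·log₂(0.11) = 0.3503
−0.13·log₂(0.13) = 0.3826
−0.07·log₂(0.07) = 0.2686
−0.25·log₂(0.25) = 0.5000
Sum ≈ 2.6707 → 2.6707 bits.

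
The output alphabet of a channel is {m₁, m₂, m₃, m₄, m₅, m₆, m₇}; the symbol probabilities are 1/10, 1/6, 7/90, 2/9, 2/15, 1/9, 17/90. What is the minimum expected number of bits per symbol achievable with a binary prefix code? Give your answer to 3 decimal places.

2.767 bits/symbol

Repeatedly combine the two least-probable nodes; the expected code length is the sum of the merged weights.
merge 7/90 + 1/10 → 8/45
merge 1/9 + 2/15 → 11/45
merge 1/6 + 8/45 → 31/90
merge 17/90 + 2/9 → 37/90
merge 11/45 + 31/90 → 53/90
merge 37/90 + 53/90 → 1
L = 8/45 + 11/45 + 31/90 + 37/90 + 53/90 + 1 = 83/30 ≈ 2.767 bits/symbol.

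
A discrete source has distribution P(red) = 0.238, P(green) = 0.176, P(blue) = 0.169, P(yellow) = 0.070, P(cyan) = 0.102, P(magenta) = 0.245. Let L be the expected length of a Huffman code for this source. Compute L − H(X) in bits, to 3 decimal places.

0.044 bits

Entropy H = −Σ p log₂ p ≈ 2.4691 bits.
Huffman merges: 7/100+51/500→43/250; 169/1000+43/250→341/1000; 22/125+119/500→207/500; 49/200+341/1000→293/500; 207/500+293/500→1. L = 2513/1000 ≈ 2.5130.
L − H = 2.5130 − 2.4691 = 0.044 bits.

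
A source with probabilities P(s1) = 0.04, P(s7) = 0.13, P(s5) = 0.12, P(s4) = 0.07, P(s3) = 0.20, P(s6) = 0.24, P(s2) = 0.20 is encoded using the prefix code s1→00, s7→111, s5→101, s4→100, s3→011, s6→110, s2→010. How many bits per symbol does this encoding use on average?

L̄ = Σ pᵢ·ℓᵢ = 0.04·2 + 0.13·3 + 0.12·3 + 0.07·3 + 0.20·3 + 0.24·3 + 0.20·3 = 2.96 bits/symbol.

2.96 bits/symbol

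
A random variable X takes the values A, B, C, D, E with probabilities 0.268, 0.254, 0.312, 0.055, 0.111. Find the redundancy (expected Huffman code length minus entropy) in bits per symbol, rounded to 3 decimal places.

0.048 bits

Entropy H = −Σ p log₂ p ≈ 2.1177 bits.
Huffman merges: 11/200+111/1000→83/500; 83/500+127/500→21/50; 67/250+39/125→29/50; 21/50+29/50→1. L = 1083/500 ≈ 2.1660.
L − H = 2.1660 − 2.1177 = 0.048 bits.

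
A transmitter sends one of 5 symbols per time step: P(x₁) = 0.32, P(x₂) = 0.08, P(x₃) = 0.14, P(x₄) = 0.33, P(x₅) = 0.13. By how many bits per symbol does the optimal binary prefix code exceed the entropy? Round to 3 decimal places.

Entropy H = −Σ p log₂ p ≈ 2.1251 bits.
Huffman merges: 2/25+13/100→21/100; 7/50+21/100→7/20; 8/25+33/100→13/20; 7/20+13/20→1. L = 221/100 ≈ 2.2100.
L − H = 2.2100 − 2.1251 = 0.085 bits.

0.085 bits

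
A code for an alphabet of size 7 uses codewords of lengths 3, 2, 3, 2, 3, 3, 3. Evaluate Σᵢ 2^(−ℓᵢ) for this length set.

With common denominator 2^3 = 8: Σ 2^(−ℓᵢ) = 1/8 + 2/8 + 1/8 + 2/8 + 1/8 + 1/8 + 1/8 = 9/8 = 1.125.

1.125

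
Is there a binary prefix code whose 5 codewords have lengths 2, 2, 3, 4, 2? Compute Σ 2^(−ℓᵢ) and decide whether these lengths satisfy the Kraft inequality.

0.9375; yes

With common denominator 2^4 = 16: Σ 2^(−ℓᵢ) = 4/16 + 4/16 + 2/16 + 1/16 + 4/16 = 15/16 = 0.9375.
Kraft's inequality requires Σ ≤ 1; here Σ = 0.9375 ≤ 1, so such a prefix code exists.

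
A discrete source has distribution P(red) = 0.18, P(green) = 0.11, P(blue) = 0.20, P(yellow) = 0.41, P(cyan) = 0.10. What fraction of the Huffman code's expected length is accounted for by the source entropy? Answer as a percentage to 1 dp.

Entropy H = −Σ p log₂ p ≈ 2.1196 bits.
Huffman merges: 1/10+11/100→21/100; 9/50+1/5→19/50; 21/100+19/50→59/100; 41/100+59/100→1. L = 109/50 ≈ 2.1800.
Efficiency = H/L = 2.1196/2.1800 = 97.2%.

97.2%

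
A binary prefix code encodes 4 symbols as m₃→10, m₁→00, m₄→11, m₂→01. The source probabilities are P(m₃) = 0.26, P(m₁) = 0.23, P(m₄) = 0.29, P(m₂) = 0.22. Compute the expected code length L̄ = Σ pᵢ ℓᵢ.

L̄ = Σ pᵢ·ℓᵢ = 0.26·2 + 0.23·2 + 0.29·2 + 0.22·2 = 2 bits/symbol.

2 bits/symbol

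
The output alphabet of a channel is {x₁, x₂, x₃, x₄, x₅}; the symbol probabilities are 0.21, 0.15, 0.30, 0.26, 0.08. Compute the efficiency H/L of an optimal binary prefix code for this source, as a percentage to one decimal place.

98.7%

Entropy H = −Σ p log₂ p ≈ 2.2013 bits.
Huffman merges: 2/25+3/20→23/100; 21/100+23/100→11/25; 13/50+3/10→14/25; 11/25+14/25→1. L = 223/100 ≈ 2.2300.
Efficiency = H/L = 2.2013/2.2300 = 98.7%.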